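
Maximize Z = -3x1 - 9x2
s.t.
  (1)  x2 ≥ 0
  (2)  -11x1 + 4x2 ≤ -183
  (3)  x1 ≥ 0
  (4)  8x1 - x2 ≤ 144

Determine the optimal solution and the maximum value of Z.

x1 = 183/11, x2 = 0, maximum Z = -549/11

Corner points and Z = -3x1 - 9x2:
  (183/11, 0) → Z = -549/11
  (18, 0) → Z = -54
  (131/7, 40/7) → Z = -753/7

At the optimal vertex, x2 = 0 and -11x1 + 4x2 = -183.
Solving simultaneously gives x1 = 183/11, x2 = 0.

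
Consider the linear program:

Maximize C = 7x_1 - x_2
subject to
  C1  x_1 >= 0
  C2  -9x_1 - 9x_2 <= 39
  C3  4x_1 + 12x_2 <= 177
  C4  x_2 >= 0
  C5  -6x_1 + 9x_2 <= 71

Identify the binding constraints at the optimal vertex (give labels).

Vertices and C = 7x_1 - x_2:
  (0, 0) → C = 0
  (0, 71/9) → C = -71/9
  (177/4, 0) → C = 1239/4
  (247/36, 673/54) → C = 3841/108

The maximum is at (177/4, 0). Substituting into each constraint, equality holds for C3 and C4; the remaining constraints have slack.

C3 and C4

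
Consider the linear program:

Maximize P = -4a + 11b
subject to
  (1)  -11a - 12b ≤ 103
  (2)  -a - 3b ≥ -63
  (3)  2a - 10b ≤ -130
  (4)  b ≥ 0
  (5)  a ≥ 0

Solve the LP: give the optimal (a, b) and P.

a = 0, b = 21, maximum P = 231

Feasible corners and P = -4a + 11b:
  (15, 16) → P = 116
  (0, 21) → P = 231
  (0, 13) → P = 143

At the optimal vertex, -a - 3b = -63 and a = 0.
Solving simultaneously gives a = 0, b = 21.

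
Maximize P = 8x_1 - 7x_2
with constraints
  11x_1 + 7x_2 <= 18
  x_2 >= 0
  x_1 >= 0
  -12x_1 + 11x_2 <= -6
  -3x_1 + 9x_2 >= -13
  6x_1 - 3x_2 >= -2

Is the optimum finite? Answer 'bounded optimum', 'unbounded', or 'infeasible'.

Extreme points and P = 8x_1 - 7x_2:
  (18/11, 0) → P = 144/11
  (48/41, 30/41) → P = 174/41
  (1/2, 0) → P = 4
The feasible region has finitely many vertices and no improving ray; the maximum is 144/11 at (18/11, 0).

bounded optimum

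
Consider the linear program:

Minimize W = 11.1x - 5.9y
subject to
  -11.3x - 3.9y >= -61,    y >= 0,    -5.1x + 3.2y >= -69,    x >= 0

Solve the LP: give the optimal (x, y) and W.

x = 0, y = 610/39, minimum W = -3599/39

Feasible corners and W = 11.1x - 5.9y:
  (610/113, 0) → W = 6771/113
  (0, 610/39) → W = -3599/39
  (0, 0) → W = 0

The binding constraints are -11.3x - 3.9y = -61 and x = 0.
Solving simultaneously gives x = 0, y = 610/39.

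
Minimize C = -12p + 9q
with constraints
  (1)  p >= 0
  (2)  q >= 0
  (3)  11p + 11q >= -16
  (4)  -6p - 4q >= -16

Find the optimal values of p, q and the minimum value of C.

Extreme points and C = -12p + 9q:
  (0, 0) → C = 0
  (0, 4) → C = 36
  (8/3, 0) → C = -32

At the optimal vertex, q = 0 and -6p - 4q = -16.
Solving simultaneously gives p = 8/3, q = 0.

p = 8/3, q = 0, minimum C = -32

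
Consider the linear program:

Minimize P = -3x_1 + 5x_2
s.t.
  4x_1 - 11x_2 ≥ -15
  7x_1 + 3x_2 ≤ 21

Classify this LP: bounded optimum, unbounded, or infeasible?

unbounded

From the feasible point (186/89, 189/89), moving in the direction (3, -7) keeps every constraint satisfied while P decreases without bound.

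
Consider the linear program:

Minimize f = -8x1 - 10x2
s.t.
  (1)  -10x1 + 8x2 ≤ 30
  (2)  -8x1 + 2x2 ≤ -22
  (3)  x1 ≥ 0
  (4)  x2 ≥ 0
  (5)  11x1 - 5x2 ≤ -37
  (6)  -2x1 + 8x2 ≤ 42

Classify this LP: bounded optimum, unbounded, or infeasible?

The boundaries -8x1 + 2x2 = -22 and x2 = 0 meet at (11/4, 0), but that point violates 11x1 - 5x2 ≤ -37. Every candidate vertex is excluded by some other constraint, so the feasible region is empty.

infeasible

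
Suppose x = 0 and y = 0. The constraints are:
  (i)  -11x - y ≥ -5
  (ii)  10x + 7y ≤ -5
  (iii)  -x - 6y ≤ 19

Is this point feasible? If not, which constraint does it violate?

Constraint (ii): 10x + 7y = 0, which is not ≤ -5. All other constraints are satisfied.

not feasible — violates (ii)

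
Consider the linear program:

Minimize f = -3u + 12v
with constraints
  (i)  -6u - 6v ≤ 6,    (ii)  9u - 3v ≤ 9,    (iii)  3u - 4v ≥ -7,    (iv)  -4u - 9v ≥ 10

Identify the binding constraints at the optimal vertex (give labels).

(i) and (ii)

Corner points and f = -3u + 12v:
  (1/2, -3/2) → f = -39/2
  (1/5, -6/5) → f = -15
  (17/31, -42/31) → f = -555/31

The minimum is at (1/2, -3/2). Substituting into each constraint, equality holds for (i) and (ii); the remaining constraints have slack.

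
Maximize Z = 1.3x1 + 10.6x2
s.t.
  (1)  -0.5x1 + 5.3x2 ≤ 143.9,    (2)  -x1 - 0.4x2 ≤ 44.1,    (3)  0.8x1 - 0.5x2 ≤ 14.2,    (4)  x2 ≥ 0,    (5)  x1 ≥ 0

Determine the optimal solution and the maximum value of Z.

x1 = 701/19, x2 = 582/19, maximum Z = 14161/38

Feasible corners and Z = 1.3x1 + 10.6x2:
  (701/19, 582/19) → Z = 14161/38
  (0, 1439/53) → Z = 1439/5
  (71/4, 0) → Z = 923/40
  (0, 0) → Z = 0

The optimum lies where -0.5x1 + 5.3x2 = 143.9 and 0.8x1 - 0.5x2 = 14.2.
Solving simultaneously gives x1 = 701/19, x2 = 582/19.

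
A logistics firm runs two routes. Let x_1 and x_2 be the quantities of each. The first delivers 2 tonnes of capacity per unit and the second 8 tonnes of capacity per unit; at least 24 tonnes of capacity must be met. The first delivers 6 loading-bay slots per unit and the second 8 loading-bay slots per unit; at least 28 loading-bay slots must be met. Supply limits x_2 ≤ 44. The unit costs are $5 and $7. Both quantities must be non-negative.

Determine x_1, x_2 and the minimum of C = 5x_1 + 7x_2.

Extreme points and C = 5x_1 + 7x_2:
  (0, 7/2) → C = 49/2
  (0, 44) → C = 308
  (12, 0) → C = 60
  (1, 11/4) → C = 97/4
The feasible region is unbounded (it extends along (1, 0)), but C strictly increases along every unbounded feasible direction, so there is no improving ray and the minimum is attained at a vertex.

The binding constraints are 2x_1 + 8x_2 = 24 and 6x_1 + 8x_2 = 28.
Solving simultaneously gives x_1 = 1, x_2 = 11/4.

x_1 = 1, x_2 = 11/4, minimum C = 97/4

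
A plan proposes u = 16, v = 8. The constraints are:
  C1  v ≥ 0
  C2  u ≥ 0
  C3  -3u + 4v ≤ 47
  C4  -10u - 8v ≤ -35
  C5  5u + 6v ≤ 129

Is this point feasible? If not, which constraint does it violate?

feasible

C1: 8 ≥ 0 ✓
C2: 16 ≥ 0 ✓
C3: -16 ≤ 47 ✓
C4: -224 ≤ -35 ✓
C5: 128 ≤ 129 ✓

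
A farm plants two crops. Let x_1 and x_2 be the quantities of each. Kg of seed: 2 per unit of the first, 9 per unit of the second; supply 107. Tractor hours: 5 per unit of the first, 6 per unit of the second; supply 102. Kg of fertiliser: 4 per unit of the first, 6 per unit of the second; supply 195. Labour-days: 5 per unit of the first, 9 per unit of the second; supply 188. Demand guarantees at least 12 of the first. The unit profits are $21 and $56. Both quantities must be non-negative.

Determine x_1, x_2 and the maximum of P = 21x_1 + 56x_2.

Extreme points and P = 21x_1 + 56x_2:
  (102/5, 0) → P = 2142/5
  (12, 0) → P = 252
  (12, 7) → P = 644

x_1 = 12, x_2 = 7, maximum P = 644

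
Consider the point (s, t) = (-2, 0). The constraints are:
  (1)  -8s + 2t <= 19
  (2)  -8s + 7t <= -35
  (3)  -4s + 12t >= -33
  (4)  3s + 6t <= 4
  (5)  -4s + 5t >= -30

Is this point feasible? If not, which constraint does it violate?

Constraint (2): -8s + 7t = 16, which is not ≤ -35. All other constraints are satisfied.

not feasible — violates (2)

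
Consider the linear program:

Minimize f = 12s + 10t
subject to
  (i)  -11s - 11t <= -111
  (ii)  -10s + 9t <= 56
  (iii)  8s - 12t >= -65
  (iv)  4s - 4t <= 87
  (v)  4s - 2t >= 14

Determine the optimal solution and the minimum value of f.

Extreme points and f = 12s + 10t:
  (1401/88, -513/88) → f = 531/4
  (188/33, 145/33) → f = 3706/33
  (163/2, 239/4) → f = 3151/2
  (149/16, 93/8) → f = 228

s = 188/33, t = 145/33, minimum f = 3706/33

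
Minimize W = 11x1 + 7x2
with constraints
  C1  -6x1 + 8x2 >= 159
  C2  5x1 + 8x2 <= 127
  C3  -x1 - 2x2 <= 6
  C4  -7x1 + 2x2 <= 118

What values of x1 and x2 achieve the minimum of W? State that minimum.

x1 = -313/22, x2 = 405/44, minimum W = -4051/44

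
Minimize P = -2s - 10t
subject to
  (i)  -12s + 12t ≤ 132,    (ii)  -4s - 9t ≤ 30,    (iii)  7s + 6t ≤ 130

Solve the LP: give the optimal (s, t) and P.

s = 64/13, t = 207/13, minimum P = -2198/13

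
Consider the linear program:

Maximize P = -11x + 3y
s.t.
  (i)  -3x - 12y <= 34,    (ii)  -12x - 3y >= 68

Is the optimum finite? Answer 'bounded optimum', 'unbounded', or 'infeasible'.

From the feasible point (-238/45, -68/45), moving in the direction (-12, 3) keeps every constraint satisfied while P increases without bound.

unbounded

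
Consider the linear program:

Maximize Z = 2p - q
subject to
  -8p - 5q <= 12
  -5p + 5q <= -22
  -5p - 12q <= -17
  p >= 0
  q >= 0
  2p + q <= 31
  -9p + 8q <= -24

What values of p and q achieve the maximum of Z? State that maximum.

Corner points and Z = 2p - q:
  (22/5, 0) → Z = 44/5
  (59/5, 37/5) → Z = 81/5
  (31/2, 0) → Z = 31

p = 31/2, q = 0, maximum Z = 31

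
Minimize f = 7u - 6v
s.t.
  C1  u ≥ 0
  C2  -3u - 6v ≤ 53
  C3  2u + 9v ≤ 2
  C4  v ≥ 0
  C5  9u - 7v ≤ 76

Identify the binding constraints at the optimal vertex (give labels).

C1 and C3

Feasible corners and f = 7u - 6v:
  (0, 2/9) → f = -4/3
  (0, 0) → f = 0
  (1, 0) → f = 7

The minimum is at (0, 2/9). Substituting into each constraint, equality holds for C1 and C3; the remaining constraints have slack.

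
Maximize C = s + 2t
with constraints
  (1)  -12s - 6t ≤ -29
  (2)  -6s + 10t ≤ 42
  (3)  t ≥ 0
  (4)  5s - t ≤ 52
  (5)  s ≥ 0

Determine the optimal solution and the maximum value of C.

Feasible corners and C = s + 2t:
  (19/78, 113/26) → C = 697/78
  (29/12, 0) → C = 29/12
  (281/22, 261/22) → C = 73/2
  (52/5, 0) → C = 52/5

s = 281/22, t = 261/22, maximum C = 73/2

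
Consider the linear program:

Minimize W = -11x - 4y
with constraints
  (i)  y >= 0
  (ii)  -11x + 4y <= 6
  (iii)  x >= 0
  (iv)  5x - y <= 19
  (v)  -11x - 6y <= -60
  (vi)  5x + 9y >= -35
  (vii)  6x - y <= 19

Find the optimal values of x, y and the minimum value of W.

x = 82/13, y = 245/13, minimum W = -1882/13

Corner points and W = -11x - 4y:
  (102/55, 33/5) → W = -234/5
  (82/13, 245/13) → W = -1882/13
  (174/47, 151/47) → W = -2518/47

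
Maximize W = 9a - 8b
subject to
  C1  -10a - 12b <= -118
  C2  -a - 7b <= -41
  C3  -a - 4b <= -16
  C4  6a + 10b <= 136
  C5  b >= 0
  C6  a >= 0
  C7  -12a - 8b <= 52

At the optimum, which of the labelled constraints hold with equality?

C2 and C4

Feasible corners and W = 9a - 8b:
  (167/29, 146/29) → W = 335/29
  (0, 59/6) → W = -236/3
  (271/16, 55/16) → W = 1999/16
  (0, 68/5) → W = -544/5

The maximum is at (271/16, 55/16). Substituting into each constraint, equality holds for C2 and C4; the remaining constraints have slack.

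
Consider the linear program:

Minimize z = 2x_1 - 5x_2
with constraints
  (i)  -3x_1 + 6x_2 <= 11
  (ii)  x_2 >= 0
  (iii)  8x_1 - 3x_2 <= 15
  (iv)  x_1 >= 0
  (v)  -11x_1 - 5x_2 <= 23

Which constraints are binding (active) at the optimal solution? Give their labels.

(i) and (iii)

Corner points and z = 2x_1 - 5x_2:
  (41/13, 133/39) → z = -419/39
  (0, 11/6) → z = -55/6
  (15/8, 0) → z = 15/4
  (0, 0) → z = 0

The minimum is at (41/13, 133/39). Substituting into each constraint, equality holds for (i) and (iii); the remaining constraints have slack.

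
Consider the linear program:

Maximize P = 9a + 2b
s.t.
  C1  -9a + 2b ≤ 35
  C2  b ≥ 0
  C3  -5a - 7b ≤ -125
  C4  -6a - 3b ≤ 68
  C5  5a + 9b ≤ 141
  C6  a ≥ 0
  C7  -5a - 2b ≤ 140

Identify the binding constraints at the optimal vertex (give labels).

Corner points and P = 9a + 2b:
  (25, 0) → P = 225
  (141/5, 0) → P = 1269/5
  (69/5, 8) → P = 701/5

The maximum is at (141/5, 0). Substituting into each constraint, equality holds for C2 and C5; the remaining constraints have slack.

C2 and C5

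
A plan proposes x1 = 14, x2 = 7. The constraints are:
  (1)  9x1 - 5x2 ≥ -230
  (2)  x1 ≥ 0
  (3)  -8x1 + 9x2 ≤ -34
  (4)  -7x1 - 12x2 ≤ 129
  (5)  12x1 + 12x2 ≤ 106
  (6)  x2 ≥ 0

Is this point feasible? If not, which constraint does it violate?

Constraint (5): 12x1 + 12x2 = 252, which is not ≤ 106. All other constraints are satisfied.

not feasible — violates (5)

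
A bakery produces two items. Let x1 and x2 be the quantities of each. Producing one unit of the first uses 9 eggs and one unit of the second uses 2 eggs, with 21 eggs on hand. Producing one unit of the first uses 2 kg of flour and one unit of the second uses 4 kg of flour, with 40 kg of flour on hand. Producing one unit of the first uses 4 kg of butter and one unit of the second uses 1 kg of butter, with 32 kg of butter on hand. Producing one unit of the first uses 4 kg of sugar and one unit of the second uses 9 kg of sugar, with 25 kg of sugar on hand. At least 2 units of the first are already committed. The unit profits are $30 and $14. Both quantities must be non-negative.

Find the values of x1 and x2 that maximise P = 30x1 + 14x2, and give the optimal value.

x1 = 2, x2 = 3/2, maximum P = 81

Feasible corners and P = 30x1 + 14x2:
  (7/3, 0) → P = 70
  (2, 0) → P = 60
  (2, 3/2) → P = 81

At the optimal vertex, 9x1 + 2x2 = 21 and x1 = 2.
Solving simultaneously gives x1 = 2, x2 = 3/2.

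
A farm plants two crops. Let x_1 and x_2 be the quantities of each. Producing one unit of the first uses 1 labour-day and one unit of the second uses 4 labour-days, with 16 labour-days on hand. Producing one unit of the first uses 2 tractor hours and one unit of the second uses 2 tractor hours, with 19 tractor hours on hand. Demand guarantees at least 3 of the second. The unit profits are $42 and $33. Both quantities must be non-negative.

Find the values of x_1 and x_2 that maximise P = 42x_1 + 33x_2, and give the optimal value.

x_1 = 4, x_2 = 3, maximum P = 267

Extreme points and P = 42x_1 + 33x_2:
  (0, 4) → P = 132
  (0, 3) → P = 99
  (4, 3) → P = 267

The optimum lies where x_1 + 4x_2 = 16 and x_2 = 3.
Solving simultaneously gives x_1 = 4, x_2 = 3.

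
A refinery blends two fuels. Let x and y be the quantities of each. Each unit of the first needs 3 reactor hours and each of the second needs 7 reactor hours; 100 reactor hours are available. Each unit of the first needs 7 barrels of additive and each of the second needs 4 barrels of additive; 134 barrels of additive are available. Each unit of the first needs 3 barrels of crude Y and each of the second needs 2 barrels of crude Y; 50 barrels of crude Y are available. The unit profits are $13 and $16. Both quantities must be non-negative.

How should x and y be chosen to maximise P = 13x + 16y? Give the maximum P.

x = 10, y = 10, maximum P = 290

Extreme points and P = 13x + 16y:
  (0, 0) → P = 0
  (0, 100/7) → P = 1600/7
  (50/3, 0) → P = 650/3
  (10, 10) → P = 290

At the optimal vertex, 3x + 7y = 100 and 3x + 2y = 50.
Solving simultaneously gives x = 10, y = 10.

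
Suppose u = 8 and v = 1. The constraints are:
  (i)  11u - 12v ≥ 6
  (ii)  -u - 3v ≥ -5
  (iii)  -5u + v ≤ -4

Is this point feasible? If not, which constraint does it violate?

Constraint (ii): -u - 3v = -11, which is not ≥ -5. All other constraints are satisfied.

not feasible — violates (ii)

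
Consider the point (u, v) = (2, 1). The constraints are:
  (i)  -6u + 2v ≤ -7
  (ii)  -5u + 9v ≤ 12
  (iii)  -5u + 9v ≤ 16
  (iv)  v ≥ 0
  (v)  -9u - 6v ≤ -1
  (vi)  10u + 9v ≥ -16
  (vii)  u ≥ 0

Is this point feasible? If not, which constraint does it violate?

feasible

(i): -10 ≤ -7 ✓
(ii): -1 ≤ 12 ✓
(iii): -1 ≤ 16 ✓
(iv): 1 ≥ 0 ✓
(v): -24 ≤ -1 ✓
(vi): 29 ≥ -16 ✓
(vii): 2 ≥ 0 ✓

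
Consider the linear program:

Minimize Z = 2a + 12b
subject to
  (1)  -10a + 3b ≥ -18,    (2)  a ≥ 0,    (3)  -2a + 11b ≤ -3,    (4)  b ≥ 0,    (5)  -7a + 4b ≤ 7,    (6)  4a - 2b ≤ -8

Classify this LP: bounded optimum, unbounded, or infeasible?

The boundaries -10a + 3b = -18 and -2a + 11b = -3 meet at (189/104, 3/52), but that point violates 4a - 2b ≤ -8. Every candidate vertex is excluded by some other constraint, so the feasible region is empty.

infeasible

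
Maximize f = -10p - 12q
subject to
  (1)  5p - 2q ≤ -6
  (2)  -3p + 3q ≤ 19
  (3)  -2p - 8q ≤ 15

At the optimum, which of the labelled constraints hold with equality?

(2) and (3)

Feasible corners and f = -10p - 12q:
  (20/9, 77/9) → f = -1124/9
  (-39/22, -63/44) → f = 384/11
  (-197/30, -7/30) → f = 1027/15

The maximum is at (-197/30, -7/30). Substituting into each constraint, equality holds for (2) and (3); the remaining constraints have slack.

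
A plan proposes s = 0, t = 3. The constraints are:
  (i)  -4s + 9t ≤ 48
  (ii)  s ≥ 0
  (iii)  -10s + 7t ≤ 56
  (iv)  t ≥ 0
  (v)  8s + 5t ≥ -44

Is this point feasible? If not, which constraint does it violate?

feasible

(i): 27 ≤ 48 ✓
(ii): 0 ≥ 0 ✓
(iii): 21 ≤ 56 ✓
(iv): 3 ≥ 0 ✓
(v): 15 ≥ -44 ✓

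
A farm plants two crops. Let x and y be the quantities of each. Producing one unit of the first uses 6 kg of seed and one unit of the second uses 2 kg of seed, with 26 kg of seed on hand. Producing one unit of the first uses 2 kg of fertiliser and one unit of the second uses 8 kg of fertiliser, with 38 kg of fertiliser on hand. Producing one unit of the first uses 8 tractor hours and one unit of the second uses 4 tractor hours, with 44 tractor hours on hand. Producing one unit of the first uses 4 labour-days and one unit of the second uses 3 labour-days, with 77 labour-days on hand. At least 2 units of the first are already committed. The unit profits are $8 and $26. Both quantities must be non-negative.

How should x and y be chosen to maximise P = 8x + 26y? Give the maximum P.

Corner points and P = 8x + 26y:
  (13/3, 0) → P = 104/3
  (2, 0) → P = 16
  (3, 4) → P = 128
  (2, 17/4) → P = 253/2

The binding constraints are 6x + 2y = 26 and 2x + 8y = 38.
Solving simultaneously gives x = 3, y = 4.

x = 3, y = 4, maximum P = 128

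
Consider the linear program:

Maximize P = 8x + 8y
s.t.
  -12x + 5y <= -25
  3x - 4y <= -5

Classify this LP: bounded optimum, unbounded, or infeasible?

From the feasible point (125/33, 45/11), moving in the direction (4, 3) keeps every constraint satisfied while P increases without bound.

unbounded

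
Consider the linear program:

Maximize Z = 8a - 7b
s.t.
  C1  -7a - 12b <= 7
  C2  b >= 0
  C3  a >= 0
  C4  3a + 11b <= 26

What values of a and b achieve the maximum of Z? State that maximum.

a = 26/3, b = 0, maximum Z = 208/3

Extreme points and Z = 8a - 7b:
  (0, 0) → Z = 0
  (26/3, 0) → Z = 208/3
  (0, 26/11) → Z = -182/11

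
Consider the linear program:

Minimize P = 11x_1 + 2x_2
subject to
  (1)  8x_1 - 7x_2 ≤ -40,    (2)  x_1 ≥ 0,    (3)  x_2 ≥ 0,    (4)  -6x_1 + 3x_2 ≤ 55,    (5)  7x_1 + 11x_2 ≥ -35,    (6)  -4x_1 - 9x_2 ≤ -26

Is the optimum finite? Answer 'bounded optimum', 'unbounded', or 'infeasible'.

bounded optimum

Vertices and P = 11x_1 + 2x_2:
  (0, 40/7) → P = 80/7
  (0, 55/3) → P = 110/3
The feasible region has finitely many vertices and no improving ray; the minimum is 80/7 at (0, 40/7).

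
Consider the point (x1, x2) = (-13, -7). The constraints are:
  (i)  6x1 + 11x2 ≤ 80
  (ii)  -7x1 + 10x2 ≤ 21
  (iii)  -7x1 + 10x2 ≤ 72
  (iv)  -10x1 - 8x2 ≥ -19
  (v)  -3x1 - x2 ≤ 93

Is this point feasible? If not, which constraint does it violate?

(i): -155 ≤ 80 ✓
(ii): 21 ≤ 21 ✓
(iii): 21 ≤ 72 ✓
(iv): 186 ≥ -19 ✓
(v): 46 ≤ 93 ✓

feasible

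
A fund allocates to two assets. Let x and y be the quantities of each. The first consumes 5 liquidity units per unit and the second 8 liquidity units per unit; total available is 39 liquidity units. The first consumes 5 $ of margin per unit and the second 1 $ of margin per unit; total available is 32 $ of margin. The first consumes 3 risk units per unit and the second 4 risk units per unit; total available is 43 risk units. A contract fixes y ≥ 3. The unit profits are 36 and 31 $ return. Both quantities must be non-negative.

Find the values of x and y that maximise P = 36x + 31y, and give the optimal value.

Vertices and P = 36x + 31y:
  (0, 39/8) → P = 1209/8
  (0, 3) → P = 93
  (3, 3) → P = 201

The optimum lies where 5x + 8y = 39 and y = 3.
Solving simultaneously gives x = 3, y = 3.

x = 3, y = 3, maximum P = 201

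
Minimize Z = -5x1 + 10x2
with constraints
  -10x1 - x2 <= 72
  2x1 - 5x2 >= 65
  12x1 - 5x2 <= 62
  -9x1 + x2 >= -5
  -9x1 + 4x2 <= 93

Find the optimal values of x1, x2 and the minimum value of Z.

Extreme points and Z = -5x1 + 10x2:
  (-295/52, -397/26) → Z = -6465/52
  (-149/31, -742/31) → Z = -6675/31
  (-40/43, -575/43) → Z = -5550/43
  (-37/33, -166/11) → Z = -4795/33

At the optimal vertex, -10x1 - x2 = 72 and 12x1 - 5x2 = 62.
Solving simultaneously gives x1 = -149/31, x2 = -742/31.

x1 = -149/31, x2 = -742/31, minimum Z = -6675/31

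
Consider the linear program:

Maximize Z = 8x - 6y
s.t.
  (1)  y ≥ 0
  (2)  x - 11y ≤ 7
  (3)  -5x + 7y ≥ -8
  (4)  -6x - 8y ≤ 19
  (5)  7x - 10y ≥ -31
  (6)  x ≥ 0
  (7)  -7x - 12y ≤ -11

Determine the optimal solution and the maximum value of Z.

Extreme points and Z = 8x - 6y:
  (8/5, 0) → Z = 64/5
  (11/7, 0) → Z = 88/7
  (297, 211) → Z = 1110
  (0, 31/10) → Z = -93/5
  (0, 11/12) → Z = -11/2

The binding constraints are -5x + 7y = -8 and 7x - 10y = -31.
Solving simultaneously gives x = 297, y = 211.

x = 297, y = 211, maximum Z = 1110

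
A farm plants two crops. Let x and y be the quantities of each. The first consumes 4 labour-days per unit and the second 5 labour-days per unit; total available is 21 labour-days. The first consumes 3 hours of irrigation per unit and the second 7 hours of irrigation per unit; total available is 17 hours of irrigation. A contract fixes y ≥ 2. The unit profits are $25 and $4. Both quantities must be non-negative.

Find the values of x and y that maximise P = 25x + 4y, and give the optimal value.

Feasible corners and P = 25x + 4y:
  (0, 17/7) → P = 68/7
  (0, 2) → P = 8
  (1, 2) → P = 33

The optimum lies where 3x + 7y = 17 and y = 2.
Solving simultaneously gives x = 1, y = 2.

x = 1, y = 2, maximum P = 33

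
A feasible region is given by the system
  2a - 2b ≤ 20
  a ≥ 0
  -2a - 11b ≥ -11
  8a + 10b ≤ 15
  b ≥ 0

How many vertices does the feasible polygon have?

The feasible vertices (each the meet of two boundaries and inside every other half-plane) are:
  (0, 1)
  (0, 0)
  (55/68, 29/34)
  (15/8, 0)

4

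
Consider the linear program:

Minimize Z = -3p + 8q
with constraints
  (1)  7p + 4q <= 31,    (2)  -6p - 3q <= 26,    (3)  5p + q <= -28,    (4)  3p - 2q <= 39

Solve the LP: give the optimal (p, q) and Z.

p = -58/9, q = 38/9, minimum Z = 478/9

The optimum lies where -6p - 3q = 26 and 5p + q = -28.
Solving simultaneously gives p = -58/9, q = 38/9.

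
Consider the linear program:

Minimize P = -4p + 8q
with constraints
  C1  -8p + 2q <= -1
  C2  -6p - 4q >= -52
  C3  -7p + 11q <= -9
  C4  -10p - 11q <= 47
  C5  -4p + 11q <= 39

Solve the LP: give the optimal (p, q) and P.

Corner points and P = -4p + 8q:
  (-7/74, -65/74) → P = -246/37
  (-83/108, -193/54) → P = -689/27
  (304/47, 155/47) → P = 24/47
  (380/13, -401/13) → P = -4728/13

At the optimal vertex, -6p - 4q = -52 and -10p - 11q = 47.
Solving simultaneously gives p = 380/13, q = -401/13.

p = 380/13, q = -401/13, minimum P = -4728/13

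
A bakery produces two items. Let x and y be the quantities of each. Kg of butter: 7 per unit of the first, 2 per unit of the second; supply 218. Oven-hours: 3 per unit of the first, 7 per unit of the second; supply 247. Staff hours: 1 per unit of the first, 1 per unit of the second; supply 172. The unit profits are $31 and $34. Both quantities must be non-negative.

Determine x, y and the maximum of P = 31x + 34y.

Feasible corners and P = 31x + 34y:
  (0, 0) → P = 0
  (0, 247/7) → P = 8398/7
  (218/7, 0) → P = 6758/7
  (24, 25) → P = 1594

At the optimal vertex, 7x + 2y = 218 and 3x + 7y = 247.
Solving simultaneously gives x = 24, y = 25.

x = 24, y = 25, maximum P = 1594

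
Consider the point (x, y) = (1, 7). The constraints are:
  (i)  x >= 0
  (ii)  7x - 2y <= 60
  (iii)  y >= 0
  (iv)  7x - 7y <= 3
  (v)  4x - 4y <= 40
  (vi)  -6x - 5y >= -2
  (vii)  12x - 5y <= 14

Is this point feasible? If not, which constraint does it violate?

Constraint (vi): -6x - 5y = -41, which is not ≥ -2. All other constraints are satisfied.

not feasible — violates (vi)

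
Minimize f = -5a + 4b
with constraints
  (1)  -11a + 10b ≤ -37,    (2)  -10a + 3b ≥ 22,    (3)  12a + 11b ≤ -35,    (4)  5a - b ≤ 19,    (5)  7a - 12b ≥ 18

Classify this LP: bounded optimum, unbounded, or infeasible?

unbounded

From the feasible point (-331/67, -612/67), moving in the direction (-3, -10) keeps every constraint satisfied while f decreases without bound.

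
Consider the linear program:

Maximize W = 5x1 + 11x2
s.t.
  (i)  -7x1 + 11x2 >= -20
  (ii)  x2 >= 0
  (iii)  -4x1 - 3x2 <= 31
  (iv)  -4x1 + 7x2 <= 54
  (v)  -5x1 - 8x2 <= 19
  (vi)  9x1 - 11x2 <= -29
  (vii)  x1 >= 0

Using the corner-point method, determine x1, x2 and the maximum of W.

x1 = 391/19, x2 = 370/19, maximum W = 6025/19

The binding constraints are -4x1 + 7x2 = 54 and 9x1 - 11x2 = -29.
Solving simultaneously gives x1 = 391/19, x2 = 370/19.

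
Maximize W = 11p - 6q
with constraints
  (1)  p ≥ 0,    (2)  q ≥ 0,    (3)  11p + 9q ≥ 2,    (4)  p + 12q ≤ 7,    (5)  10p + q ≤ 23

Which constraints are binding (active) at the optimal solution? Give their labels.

(2) and (5)

Feasible corners and W = 11p - 6q:
  (0, 2/9) → W = -4/3
  (0, 7/12) → W = -7/2
  (2/11, 0) → W = 2
  (23/10, 0) → W = 253/10
  (269/119, 47/119) → W = 2677/119

The maximum is at (23/10, 0). Substituting into each constraint, equality holds for (2) and (5); the remaining constraints have slack.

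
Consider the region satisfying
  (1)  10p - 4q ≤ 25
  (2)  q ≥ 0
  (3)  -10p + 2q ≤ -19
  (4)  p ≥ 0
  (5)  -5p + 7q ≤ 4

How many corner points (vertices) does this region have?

Intersecting each pair of boundary lines and keeping only the points that satisfy every inequality leaves:
  (5/2, 0)
  (191/50, 33/10)
  (19/10, 0)
  (47/20, 9/4)

4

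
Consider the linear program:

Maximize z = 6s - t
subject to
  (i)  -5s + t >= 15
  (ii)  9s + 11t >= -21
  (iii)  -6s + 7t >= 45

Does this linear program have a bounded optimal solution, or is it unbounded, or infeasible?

unbounded

From the feasible point (-60/29, 135/29), moving in the direction (1, 5) keeps every constraint satisfied while z increases without bound.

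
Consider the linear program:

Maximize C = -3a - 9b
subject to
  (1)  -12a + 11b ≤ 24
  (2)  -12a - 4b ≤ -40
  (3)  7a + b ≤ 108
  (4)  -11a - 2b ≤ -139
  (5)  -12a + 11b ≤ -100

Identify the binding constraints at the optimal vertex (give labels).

(2) and (3)

Feasible corners and C = -3a - 9b:
  (49/2, -127/2) → C = 498
  (119/5, -307/5) → C = 2406/5
  (1288/89, 596/89) → C = -9228/89
  (1729/145, 568/145) → C = -10299/145

The maximum is at (49/2, -127/2). Substituting into each constraint, equality holds for (2) and (3); the remaining constraints have slack.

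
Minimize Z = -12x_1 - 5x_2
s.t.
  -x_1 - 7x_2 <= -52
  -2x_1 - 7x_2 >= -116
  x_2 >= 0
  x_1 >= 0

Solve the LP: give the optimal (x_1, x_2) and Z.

The binding constraints are -2x_1 - 7x_2 = -116 and x_2 = 0.
Solving simultaneously gives x_1 = 58, x_2 = 0.

x_1 = 58, x_2 = 0, minimum Z = -696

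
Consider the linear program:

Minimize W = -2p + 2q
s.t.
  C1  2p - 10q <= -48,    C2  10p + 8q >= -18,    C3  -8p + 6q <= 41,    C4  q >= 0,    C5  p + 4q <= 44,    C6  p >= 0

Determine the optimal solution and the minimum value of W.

p = 124/9, q = 68/9, minimum W = -112/9

Extreme points and W = -2p + 2q:
  (124/9, 68/9) → W = -112/9
  (0, 24/5) → W = 48/5
  (50/19, 393/38) → W = 293/19
  (0, 41/6) → W = 41/3

The optimum lies where 2p - 10q = -48 and p + 4q = 44.
Solving simultaneously gives p = 124/9, q = 68/9.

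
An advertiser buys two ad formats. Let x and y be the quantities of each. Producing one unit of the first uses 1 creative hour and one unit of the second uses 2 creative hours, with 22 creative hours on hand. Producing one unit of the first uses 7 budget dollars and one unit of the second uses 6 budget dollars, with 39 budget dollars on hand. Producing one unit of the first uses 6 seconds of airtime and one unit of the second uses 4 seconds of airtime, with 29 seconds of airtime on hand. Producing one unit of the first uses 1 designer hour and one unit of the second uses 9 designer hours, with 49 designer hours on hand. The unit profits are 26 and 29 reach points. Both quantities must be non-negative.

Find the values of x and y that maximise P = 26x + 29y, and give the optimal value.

x = 1, y = 16/3, maximum P = 542/3

The optimum lies where 7x + 6y = 39 and x + 9y = 49.
Solving simultaneously gives x = 1, y = 16/3.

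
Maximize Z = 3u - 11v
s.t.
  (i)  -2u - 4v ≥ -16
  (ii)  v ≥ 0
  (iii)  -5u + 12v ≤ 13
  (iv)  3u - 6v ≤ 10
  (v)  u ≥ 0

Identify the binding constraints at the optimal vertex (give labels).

(ii) and (iv)

Extreme points and Z = 3u - 11v:
  (35/11, 53/22) → Z = -373/22
  (17/3, 7/6) → Z = 25/6
  (10/3, 0) → Z = 10
  (0, 0) → Z = 0
  (0, 13/12) → Z = -143/12

The maximum is at (10/3, 0). Substituting into each constraint, equality holds for (ii) and (iv); the remaining constraints have slack.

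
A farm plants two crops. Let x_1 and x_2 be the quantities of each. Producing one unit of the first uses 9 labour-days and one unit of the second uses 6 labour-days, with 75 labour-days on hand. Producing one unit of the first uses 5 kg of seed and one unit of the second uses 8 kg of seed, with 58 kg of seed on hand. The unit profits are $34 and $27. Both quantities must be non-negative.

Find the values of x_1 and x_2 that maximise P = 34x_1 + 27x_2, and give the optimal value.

x_1 = 6, x_2 = 7/2, maximum P = 597/2

Vertices and P = 34x_1 + 27x_2:
  (0, 0) → P = 0
  (0, 29/4) → P = 783/4
  (25/3, 0) → P = 850/3
  (6, 7/2) → P = 597/2

The optimum lies where 9x_1 + 6x_2 = 75 and 5x_1 + 8x_2 = 58.
Solving simultaneously gives x_1 = 6, x_2 = 7/2.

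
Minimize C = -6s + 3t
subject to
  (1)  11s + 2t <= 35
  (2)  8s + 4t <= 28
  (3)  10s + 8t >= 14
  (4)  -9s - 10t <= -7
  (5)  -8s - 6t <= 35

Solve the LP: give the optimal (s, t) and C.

Feasible corners and C = -6s + 3t:
  (3, 1) → C = -15
  (84/23, -119/46) → C = -1365/46
  (3, -2) → C = -24
  (-91, 231/2) → C = 1785/2
The feasible region is unbounded (it extends along (-3, 4), (-1, 2)), but C strictly increases along every unbounded feasible direction, so there is no improving ray and the minimum is attained at a vertex.

At the optimal vertex, 11s + 2t = 35 and -9s - 10t = -7.
Solving simultaneously gives s = 84/23, t = -119/46.

s = 84/23, t = -119/46, minimum C = -1365/46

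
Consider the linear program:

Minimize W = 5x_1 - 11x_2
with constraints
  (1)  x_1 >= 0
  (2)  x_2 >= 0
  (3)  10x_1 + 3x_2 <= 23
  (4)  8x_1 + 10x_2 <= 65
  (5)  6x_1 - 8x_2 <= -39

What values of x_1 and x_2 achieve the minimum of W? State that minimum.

x_1 = 0, x_2 = 13/2, minimum W = -143/2

Feasible corners and W = 5x_1 - 11x_2:
  (0, 13/2) → W = -143/2
  (0, 39/8) → W = -429/8
  (35/76, 233/38) → W = -4951/76
  (67/98, 264/49) → W = -5473/98

At the optimal vertex, x_1 = 0 and 8x_1 + 10x_2 = 65.
Solving simultaneously gives x_1 = 0, x_2 = 13/2.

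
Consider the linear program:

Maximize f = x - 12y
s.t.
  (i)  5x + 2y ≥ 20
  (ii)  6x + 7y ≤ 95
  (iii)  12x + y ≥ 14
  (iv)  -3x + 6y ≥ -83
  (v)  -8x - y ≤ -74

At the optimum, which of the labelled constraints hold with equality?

(iv) and (v)

Corner points and f = x - 12y:
  (1151/57, -71/19) → f = 3707/57
  (423/50, 158/25) → f = -3369/50
  (31/3, -26/3) → f = 343/3

The maximum is at (31/3, -26/3). Substituting into each constraint, equality holds for (iv) and (v); the remaining constraints have slack.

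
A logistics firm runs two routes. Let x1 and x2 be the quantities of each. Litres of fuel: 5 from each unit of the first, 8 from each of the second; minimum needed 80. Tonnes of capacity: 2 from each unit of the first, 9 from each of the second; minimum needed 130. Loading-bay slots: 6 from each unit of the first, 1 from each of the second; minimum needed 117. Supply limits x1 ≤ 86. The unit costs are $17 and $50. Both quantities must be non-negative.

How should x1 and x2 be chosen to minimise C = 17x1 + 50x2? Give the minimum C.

Corner points and C = 17x1 + 50x2:
  (0, 117) → C = 5850
  (65, 0) → C = 1105
  (86, 0) → C = 1462
  (71/4, 21/2) → C = 3307/4
The feasible region is unbounded (it extends along (0, 1)), but C strictly increases along every unbounded feasible direction, so there is no improving ray and the minimum is attained at a vertex.

The binding constraints are 2x1 + 9x2 = 130 and 6x1 + x2 = 117.
Solving simultaneously gives x1 = 71/4, x2 = 21/2.

x1 = 71/4, x2 = 21/2, minimum C = 3307/4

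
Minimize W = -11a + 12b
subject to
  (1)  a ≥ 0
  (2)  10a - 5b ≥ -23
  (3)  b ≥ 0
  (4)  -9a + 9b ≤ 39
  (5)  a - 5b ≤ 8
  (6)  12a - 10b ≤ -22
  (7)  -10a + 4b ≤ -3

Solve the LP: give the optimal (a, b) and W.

The optimum lies where 12a - 10b = -22 and -10a + 4b = -3.
Solving simultaneously gives a = 59/26, b = 64/13.

a = 59/26, b = 64/13, minimum W = 887/26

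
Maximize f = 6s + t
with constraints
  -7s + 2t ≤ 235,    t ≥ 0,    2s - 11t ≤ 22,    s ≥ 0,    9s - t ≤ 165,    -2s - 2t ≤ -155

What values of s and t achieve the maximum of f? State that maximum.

Vertices and f = 6s + t:
  (0, 235/2) → f = 235/2
  (565/11, 3270/11) → f = 6660/11
  (0, 155/2) → f = 155/2
  (97/4, 213/4) → f = 795/4

The binding constraints are -7s + 2t = 235 and 9s - t = 165.
Solving simultaneously gives s = 565/11, t = 3270/11.

s = 565/11, t = 3270/11, maximum f = 6660/11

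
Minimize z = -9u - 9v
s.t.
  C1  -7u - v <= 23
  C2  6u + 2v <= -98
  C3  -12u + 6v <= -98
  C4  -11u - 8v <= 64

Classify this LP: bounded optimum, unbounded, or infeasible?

infeasible

The boundaries -7u - v = 23 and 6u + 2v = -98 meet at (13/2, -137/2), but that point violates -11u - 8v ≤ 64. Every candidate vertex is excluded by some other constraint, so the feasible region is empty.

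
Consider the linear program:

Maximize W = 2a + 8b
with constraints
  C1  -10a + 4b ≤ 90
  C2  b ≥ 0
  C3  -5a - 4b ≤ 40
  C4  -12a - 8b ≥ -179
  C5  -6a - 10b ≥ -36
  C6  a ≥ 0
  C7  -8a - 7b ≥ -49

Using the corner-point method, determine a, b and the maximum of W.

Corner points and W = 2a + 8b:
  (6, 0) → W = 12
  (0, 0) → W = 0
  (0, 18/5) → W = 144/5

At the optimal vertex, -6a - 10b = -36 and a = 0.
Solving simultaneously gives a = 0, b = 18/5.

a = 0, b = 18/5, maximum W = 144/5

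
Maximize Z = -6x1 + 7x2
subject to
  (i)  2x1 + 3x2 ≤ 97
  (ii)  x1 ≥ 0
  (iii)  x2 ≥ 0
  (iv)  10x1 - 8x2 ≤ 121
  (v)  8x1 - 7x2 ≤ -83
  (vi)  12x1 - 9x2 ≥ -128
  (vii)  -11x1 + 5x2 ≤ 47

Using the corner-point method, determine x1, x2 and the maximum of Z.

Feasible corners and Z = -6x1 + 7x2:
  (215/19, 471/19) → Z = 2007/19
  (163/18, 710/27) → Z = 3503/27
  (86/37, 537/37) → Z = 3243/37
  (217/39, 844/39) → Z = 4606/39

x1 = 163/18, x2 = 710/27, maximum Z = 3503/27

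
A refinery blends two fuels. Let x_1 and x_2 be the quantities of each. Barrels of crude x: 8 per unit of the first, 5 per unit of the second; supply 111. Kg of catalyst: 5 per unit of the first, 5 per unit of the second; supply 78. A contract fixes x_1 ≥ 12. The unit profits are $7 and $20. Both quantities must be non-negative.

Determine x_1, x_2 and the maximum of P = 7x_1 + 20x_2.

x_1 = 12, x_2 = 3, maximum P = 144

Vertices and P = 7x_1 + 20x_2:
  (111/8, 0) → P = 777/8
  (12, 0) → P = 84
  (12, 3) → P = 144

At the optimal vertex, 8x_1 + 5x_2 = 111 and x_1 = 12.
Solving simultaneously gives x_1 = 12, x_2 = 3.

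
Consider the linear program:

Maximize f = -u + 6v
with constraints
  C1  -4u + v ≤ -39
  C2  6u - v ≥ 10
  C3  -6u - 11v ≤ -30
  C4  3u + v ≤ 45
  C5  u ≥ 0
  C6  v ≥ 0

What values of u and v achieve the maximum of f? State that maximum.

At the optimal vertex, -4u + v = -39 and 3u + v = 45.
Solving simultaneously gives u = 12, v = 9.

u = 12, v = 9, maximum f = 42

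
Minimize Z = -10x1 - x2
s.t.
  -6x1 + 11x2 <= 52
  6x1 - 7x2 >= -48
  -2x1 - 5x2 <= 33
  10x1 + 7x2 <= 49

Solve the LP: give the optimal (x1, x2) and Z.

Feasible corners and Z = -10x1 - x2:
  (-41/6, 1) → Z = 202/3
  (175/152, 407/76) → Z = -641/38
  (-471/44, -51/22) → Z = 1203/11
  (119/9, -107/9) → Z = -361/3

x1 = 119/9, x2 = -107/9, minimum Z = -361/3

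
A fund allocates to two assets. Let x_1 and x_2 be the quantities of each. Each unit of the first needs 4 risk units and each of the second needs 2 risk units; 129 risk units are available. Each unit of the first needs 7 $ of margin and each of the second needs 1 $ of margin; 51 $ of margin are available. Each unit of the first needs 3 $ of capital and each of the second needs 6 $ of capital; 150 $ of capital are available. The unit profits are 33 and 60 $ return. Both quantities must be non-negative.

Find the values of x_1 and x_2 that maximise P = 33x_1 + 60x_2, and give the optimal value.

Vertices and P = 33x_1 + 60x_2:
  (0, 0) → P = 0
  (0, 25) → P = 1500
  (51/7, 0) → P = 1683/7
  (4, 23) → P = 1512

The binding constraints are 7x_1 + x_2 = 51 and 3x_1 + 6x_2 = 150.
Solving simultaneously gives x_1 = 4, x_2 = 23.

x_1 = 4, x_2 = 23, maximum P = 1512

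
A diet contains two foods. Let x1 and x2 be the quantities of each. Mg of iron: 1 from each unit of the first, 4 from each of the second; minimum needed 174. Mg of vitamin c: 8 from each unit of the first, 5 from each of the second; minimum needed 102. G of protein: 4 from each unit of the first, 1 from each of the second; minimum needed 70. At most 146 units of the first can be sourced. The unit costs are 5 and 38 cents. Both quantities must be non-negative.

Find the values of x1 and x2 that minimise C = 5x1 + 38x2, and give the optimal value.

Feasible corners and C = 5x1 + 38x2:
  (0, 70) → C = 2660
  (106/15, 626/15) → C = 8106/5
  (146, 7) → C = 996
The feasible region is unbounded (it extends along (0, 1)), but C strictly increases along every unbounded feasible direction, so there is no improving ray and the minimum is attained at a vertex.

x1 = 146, x2 = 7, minimum C = 996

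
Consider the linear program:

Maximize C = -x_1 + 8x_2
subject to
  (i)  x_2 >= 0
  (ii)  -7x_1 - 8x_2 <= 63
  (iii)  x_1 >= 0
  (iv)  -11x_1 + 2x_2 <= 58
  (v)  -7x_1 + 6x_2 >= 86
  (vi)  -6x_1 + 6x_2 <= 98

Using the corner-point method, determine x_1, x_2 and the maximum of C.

x_1 = 12, x_2 = 85/3, maximum C = 644/3

Corner points and C = -x_1 + 8x_2:
  (0, 43/3) → C = 344/3
  (0, 49/3) → C = 392/3
  (12, 85/3) → C = 644/3

The binding constraints are -7x_1 + 6x_2 = 86 and -6x_1 + 6x_2 = 98.
Solving simultaneously gives x_1 = 12, x_2 = 85/3.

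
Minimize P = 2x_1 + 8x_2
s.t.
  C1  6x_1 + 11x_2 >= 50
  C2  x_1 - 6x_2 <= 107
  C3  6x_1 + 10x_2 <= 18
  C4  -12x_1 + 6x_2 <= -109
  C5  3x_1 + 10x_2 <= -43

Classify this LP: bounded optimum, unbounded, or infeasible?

The boundaries x_1 - 6x_2 = 107 and 6x_1 + 10x_2 = 18 meet at (589/23, -312/23), but that point violates 6x_1 + 11x_2 ≥ 50. Every candidate vertex is excluded by some other constraint, so the feasible region is empty.

infeasible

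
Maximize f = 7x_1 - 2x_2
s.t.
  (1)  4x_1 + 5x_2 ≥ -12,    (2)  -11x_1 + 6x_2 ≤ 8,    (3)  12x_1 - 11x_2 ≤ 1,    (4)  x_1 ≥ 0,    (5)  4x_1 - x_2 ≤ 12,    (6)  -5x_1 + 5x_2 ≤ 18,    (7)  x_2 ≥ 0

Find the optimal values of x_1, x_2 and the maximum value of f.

x_1 = 131/32, x_2 = 35/8, maximum f = 637/32

Corner points and f = 7x_1 - 2x_2:
  (0, 4/3) → f = -8/3
  (68/25, 158/25) → f = 32/5
  (131/32, 35/8) → f = 637/32
  (1/12, 0) → f = 7/12
  (0, 0) → f = 0
  (26/5, 44/5) → f = 94/5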